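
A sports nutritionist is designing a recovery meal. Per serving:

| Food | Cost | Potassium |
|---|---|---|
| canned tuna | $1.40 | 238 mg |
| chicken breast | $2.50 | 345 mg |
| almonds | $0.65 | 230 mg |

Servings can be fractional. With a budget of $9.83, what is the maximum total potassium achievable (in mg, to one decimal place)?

3478.3 mg

Potassium per dollar: almonds 353.8, canned tuna 170, chicken breast 138.
With no serving limits, spend the whole cost allowance on almonds: $9.83 / $0.65 × 230 mg = 3478.3 mg.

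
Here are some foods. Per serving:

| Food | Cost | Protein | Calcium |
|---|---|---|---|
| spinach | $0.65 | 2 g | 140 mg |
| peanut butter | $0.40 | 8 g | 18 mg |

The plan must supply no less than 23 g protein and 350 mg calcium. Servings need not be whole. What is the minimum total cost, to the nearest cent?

$2.36

With two linear requirements the optimum uses one or two foods; enumerate the corners.
spinach only: max(23/2, 350/140) = 11.5 servings → $7.47.
peanut butter only: max(23/8, 350/18) = 19.44 servings → $7.78.
spinach + peanut butter with both tight: 2.201 servings and 2.325 servings → $2.36.
Cheapest feasible corner: $2.36.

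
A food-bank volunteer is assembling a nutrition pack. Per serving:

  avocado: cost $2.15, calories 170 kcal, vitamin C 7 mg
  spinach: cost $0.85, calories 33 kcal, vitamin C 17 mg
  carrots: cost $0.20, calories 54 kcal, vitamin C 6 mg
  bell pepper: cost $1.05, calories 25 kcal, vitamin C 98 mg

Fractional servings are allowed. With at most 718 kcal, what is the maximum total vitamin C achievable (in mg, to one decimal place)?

2814.6 mg

Vitamin C per kcal: bell pepper 3.92, spinach 0.5152, carrots 0.1111, avocado 0.04118.
With no serving limits, spend the whole calories allowance on bell pepper: 718 kcal / 25 kcal × 98 mg = 2814.6 mg.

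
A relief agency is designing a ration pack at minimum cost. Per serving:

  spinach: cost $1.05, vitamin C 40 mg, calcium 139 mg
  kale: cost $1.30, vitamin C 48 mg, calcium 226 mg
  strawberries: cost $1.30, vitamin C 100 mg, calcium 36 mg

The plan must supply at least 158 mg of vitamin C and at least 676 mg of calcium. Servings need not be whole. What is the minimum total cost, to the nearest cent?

$4.06

An LP optimum is at a vertex; with two nutrient constraints at most two foods are used. Check each candidate.
spinach only: max(158/40, 676/139) = 4.863 servings → $5.11.
kale only: max(158/48, 676/226) = 3.292 servings → $4.28.
strawberries only: max(158/100, 676/36) = 18.78 servings → $24.41.
spinach + kale with both tight: 1.377 servings and 2.144 servings → $4.23.
spinach + strawberries: the both-tight solution has a negative serving — not a feasible corner.
kale + strawberries with both tight: 2.966 servings and 0.1562 servings → $4.06.
Cheapest feasible corner: $4.06.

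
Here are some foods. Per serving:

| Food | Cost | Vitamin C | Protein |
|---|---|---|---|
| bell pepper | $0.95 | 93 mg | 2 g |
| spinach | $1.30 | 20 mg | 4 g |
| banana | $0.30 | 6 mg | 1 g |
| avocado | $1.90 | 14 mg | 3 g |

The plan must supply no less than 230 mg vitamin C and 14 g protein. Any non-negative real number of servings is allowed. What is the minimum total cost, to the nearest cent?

This is a tiny linear program; its minimum lies at a vertex of the feasible set. List the vertices and price them.
bell pepper only: max(230/93, 14/2) = 7 servings → $6.65.
spinach only: max(230/20, 14/4) = 11.5 servings → $14.95.
banana only: max(230/6, 14/1) = 38.33 servings → $11.50.
avocado only: max(230/14, 14/3) = 16.43 servings → $31.21.
bell pepper + spinach with both tight: 1.928 servings and 2.536 servings → $5.13.
bell pepper + banana with both tight: 1.802 servings and 10.4 servings → $4.83.
bell pepper + avocado with both tight: 1.968 servings and 3.355 servings → $8.24.
spinach + banana: intersection lies outside the first quadrant.
spinach + avocado with both targets exact would need a negative amount; discard.
banana + avocado with both targets exact would need a negative amount; discard.
The minimum over all feasible corners is $4.83.

$4.83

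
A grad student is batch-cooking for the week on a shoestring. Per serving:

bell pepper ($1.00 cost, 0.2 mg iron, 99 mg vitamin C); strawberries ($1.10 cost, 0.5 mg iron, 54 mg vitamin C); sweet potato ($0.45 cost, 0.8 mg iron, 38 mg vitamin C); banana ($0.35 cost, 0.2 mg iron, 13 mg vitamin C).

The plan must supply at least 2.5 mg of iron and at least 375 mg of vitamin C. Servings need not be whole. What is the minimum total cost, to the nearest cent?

$3.95

bell pepper only: max(2.5/0.2, 375/99) = 12.5 servings → $12.50.
strawberries only: max(2.5/0.5, 375/54) = 6.944 servings → $7.64.
sweet potato only: max(2.5/0.8, 375/38) = 9.868 servings → $4.44.
banana only: max(2.5/0.2, 375/13) = 28.85 servings → $10.10.
bell pepper + strawberries with both tight: 1.357 servings and 4.457 servings → $6.26.
bell pepper + sweet potato with both tight: 2.863 servings and 2.409 servings → $3.95.
bell pepper + banana with both tight: 2.471 servings and 10.03 servings → $5.98.
strawberries + sweet potato: intersection lies outside the first quadrant.
strawberries + banana with both targets exact would need a negative amount; discard.
sweet potato + banana: the both-tight solution has a negative serving — not a feasible corner.
The minimum over all feasible corners is $3.95.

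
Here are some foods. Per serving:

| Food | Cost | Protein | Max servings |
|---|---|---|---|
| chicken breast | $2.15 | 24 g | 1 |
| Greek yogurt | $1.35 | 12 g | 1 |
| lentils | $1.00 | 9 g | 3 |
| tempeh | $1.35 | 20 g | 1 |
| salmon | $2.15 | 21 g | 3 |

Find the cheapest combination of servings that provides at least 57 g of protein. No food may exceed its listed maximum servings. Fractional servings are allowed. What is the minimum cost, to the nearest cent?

Cost per g of protein: tempeh $0.0675, chicken breast $0.0896, salmon $0.1024, lentils $0.1111, Greek yogurt $0.1125.
Take 1 serving of tempeh: +20.0 g protein for $1.35 (total $1.35, still need 37.0 g).
Take 1 serving of chicken breast: +24.0 g protein for $2.15 (total $3.50, still need 13.0 g).
Take 0.619 servings of salmon: +13.0 g protein for $1.33 (total $4.83, still need 0.0 g).
Filling from the cheapest source first is optimal under one linear minimum: $4.83.

$4.83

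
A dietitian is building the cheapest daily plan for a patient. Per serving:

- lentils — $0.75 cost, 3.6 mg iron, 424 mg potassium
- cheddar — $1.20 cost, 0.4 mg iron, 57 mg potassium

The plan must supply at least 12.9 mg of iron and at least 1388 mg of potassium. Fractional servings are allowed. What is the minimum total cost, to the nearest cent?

$2.69

The cheapest plan sits at a corner of the feasible region — with two constraints it uses at most two foods.
lentils only: max(12.9/3.6, 1388/424) = 3.583 servings → $2.69.
cheddar only: max(12.9/0.4, 1388/57) = 32.25 servings → $38.70.
lentils + cheddar with both targets exact would need a negative amount; discard.
Cheapest feasible corner: $2.69.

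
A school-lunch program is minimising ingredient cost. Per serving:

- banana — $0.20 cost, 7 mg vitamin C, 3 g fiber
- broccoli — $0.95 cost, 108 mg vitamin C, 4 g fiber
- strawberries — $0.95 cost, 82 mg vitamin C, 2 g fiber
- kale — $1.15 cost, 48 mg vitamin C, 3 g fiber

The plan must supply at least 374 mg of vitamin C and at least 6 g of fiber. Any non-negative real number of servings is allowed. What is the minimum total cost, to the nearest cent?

$3.29

A basic optimal solution has at most two foods positive. Try each food alone and each pair with both targets met exactly.
banana only: max(374/7, 6/3) = 53.43 servings → $10.69.
broccoli only: max(374/108, 6/4) = 3.463 servings → $3.29.
strawberries only: max(374/82, 6/2) = 4.561 servings → $4.33.
kale only: max(374/48, 6/3) = 7.792 servings → $8.96.
banana + broccoli with both targets exact would need a negative amount; discard.
banana + strawberries with both targets exact would need a negative amount; discard.
banana + kale: the both-tight solution has a negative serving — not a feasible corner.
broccoli + strawberries with both targets exact would need a negative amount; discard.
broccoli + kale with both targets exact would need a negative amount; discard.
strawberries + kale: intersection lies outside the first quadrant.
Cheapest feasible corner: $3.29.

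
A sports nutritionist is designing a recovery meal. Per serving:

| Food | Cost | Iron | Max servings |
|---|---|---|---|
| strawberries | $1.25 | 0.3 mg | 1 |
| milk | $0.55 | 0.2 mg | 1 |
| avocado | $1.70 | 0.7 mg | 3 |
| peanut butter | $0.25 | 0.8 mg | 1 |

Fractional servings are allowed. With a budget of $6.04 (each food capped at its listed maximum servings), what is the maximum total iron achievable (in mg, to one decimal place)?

Iron per dollar: peanut butter 3.2, avocado 0.4118, milk 0.3636, strawberries 0.24.
Take 1 serving of peanut butter: spends $0.25, +0.8 mg iron (running total 0.8 mg).
Take 3 servings of avocado: spends $5.10, +2.1 mg iron (running total 2.9 mg).
Take 1 serving of milk: spends $0.55, +0.2 mg iron (running total 3.1 mg).
Take 0.112 servings of strawberries: spends $0.14, +0.0 mg iron (running total 3.1 mg).
Greedy by best ratio exhausts the cost allowance optimally: 3.1 mg.

3.1 mg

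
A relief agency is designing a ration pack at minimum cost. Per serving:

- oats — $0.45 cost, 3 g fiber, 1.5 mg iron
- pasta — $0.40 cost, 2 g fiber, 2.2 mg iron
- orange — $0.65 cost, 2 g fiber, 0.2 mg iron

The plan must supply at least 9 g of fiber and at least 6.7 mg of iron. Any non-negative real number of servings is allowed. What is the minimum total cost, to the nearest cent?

This is a tiny linear program; its minimum lies at a vertex of the feasible set. List the vertices and price them.
oats only: max(9/3, 6.7/1.5) = 4.467 servings → $2.01.
pasta only: max(9/2, 6.7/2.2) = 4.5 servings → $1.80.
orange only: max(9/2, 6.7/0.2) = 33.5 servings → $21.77.
oats + pasta with both tight: 1.778 servings and 1.833 servings → $1.53.
oats + orange with both targets exact would need a negative amount; discard.
pasta + orange with both tight: 2.9 servings and 1.6 servings → $2.20.
Cheapest feasible corner: $1.53.

$1.53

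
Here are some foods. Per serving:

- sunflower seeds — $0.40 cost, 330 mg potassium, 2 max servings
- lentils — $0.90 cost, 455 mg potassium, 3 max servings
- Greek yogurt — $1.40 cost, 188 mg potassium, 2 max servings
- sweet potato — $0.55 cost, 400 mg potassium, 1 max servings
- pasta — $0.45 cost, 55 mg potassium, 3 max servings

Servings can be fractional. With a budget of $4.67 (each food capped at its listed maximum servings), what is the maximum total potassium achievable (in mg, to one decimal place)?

Potassium per dollar: sunflower seeds 825, sweet potato 727.3, lentils 505.6, Greek yogurt 134.3, pasta 122.2.
Take 2 servings of sunflower seeds: spends $0.80, +660.0 mg potassium (running total 660.0 mg).
Take 1 serving of sweet potato: spends $0.55, +400.0 mg potassium (running total 1060.0 mg).
Take 3 servings of lentils: spends $2.70, +1365.0 mg potassium (running total 2425.0 mg).
Take 0.4429 servings of Greek yogurt: spends $0.62, +83.3 mg potassium (running total 2508.3 mg).
Greedy by best ratio exhausts the cost allowance optimally: 2508.3 mg.

2508.3 mg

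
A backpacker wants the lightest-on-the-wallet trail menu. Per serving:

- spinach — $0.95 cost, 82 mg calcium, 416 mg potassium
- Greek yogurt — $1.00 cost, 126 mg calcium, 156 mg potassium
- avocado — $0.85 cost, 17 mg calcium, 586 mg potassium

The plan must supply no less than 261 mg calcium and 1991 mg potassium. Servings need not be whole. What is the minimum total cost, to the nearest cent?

$3.90

An LP optimum is at a vertex; with two nutrient constraints at most two foods are used. Check each candidate.
spinach only: max(261/82, 1991/416) = 4.786 servings → $4.55.
Greek yogurt only: max(261/126, 1991/156) = 12.76 servings → $12.76.
avocado only: max(261/17, 1991/586) = 15.35 servings → $13.05.
spinach + Greek yogurt: the both-tight solution has a negative serving — not a feasible corner.
spinach + avocado with both tight: 2.906 servings and 1.334 servings → $3.90.
Greek yogurt + avocado with both tight: 1.673 servings and 2.952 servings → $4.18.
The minimum over all feasible corners is $3.90.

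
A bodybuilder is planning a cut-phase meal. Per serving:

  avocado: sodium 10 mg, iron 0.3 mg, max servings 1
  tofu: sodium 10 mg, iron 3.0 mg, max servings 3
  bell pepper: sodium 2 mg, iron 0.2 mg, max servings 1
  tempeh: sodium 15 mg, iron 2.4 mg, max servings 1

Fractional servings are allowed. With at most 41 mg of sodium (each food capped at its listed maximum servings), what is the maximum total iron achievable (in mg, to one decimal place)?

Iron per mg sodium: tofu 0.3, tempeh 0.16, bell pepper 0.1, avocado 0.03.
Take 3 servings of tofu: uses 30 mg sodium, +9.0 mg iron (running total 9.0 mg).
Take 0.7333 servings of tempeh: uses 11 mg sodium, +1.8 mg iron (running total 10.8 mg).
Greedy by best ratio exhausts the sodium allowance optimally: 10.8 mg.

10.8 mg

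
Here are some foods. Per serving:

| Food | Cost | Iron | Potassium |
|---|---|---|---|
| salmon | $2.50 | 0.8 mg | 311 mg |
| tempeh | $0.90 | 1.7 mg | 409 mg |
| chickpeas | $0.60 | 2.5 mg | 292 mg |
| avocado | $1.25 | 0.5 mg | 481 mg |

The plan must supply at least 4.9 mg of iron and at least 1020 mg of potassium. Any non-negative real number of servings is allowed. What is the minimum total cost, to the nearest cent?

salmon only: max(4.9/0.8, 1020/311) = 6.125 servings → $15.31.
tempeh only: max(4.9/1.7, 1020/409) = 2.882 servings → $2.59.
chickpeas only: max(4.9/2.5, 1020/292) = 3.493 servings → $2.10.
avocado only: max(4.9/0.5, 1020/481) = 9.8 servings → $12.25.
salmon + tempeh: intersection lies outside the first quadrant.
salmon + chickpeas with both tight: 2.058 servings and 1.302 servings → $5.93.
salmon + avocado with both targets exact would need a negative amount; discard.
tempeh + chickpeas with both tight: 2.127 servings and 0.5134 servings → $2.22.
tempeh + avocado: the both-tight solution has a negative serving — not a feasible corner.
chickpeas + avocado with both tight: 1.748 servings and 1.059 servings → $2.37.
Cheapest feasible corner: $2.10.

$2.10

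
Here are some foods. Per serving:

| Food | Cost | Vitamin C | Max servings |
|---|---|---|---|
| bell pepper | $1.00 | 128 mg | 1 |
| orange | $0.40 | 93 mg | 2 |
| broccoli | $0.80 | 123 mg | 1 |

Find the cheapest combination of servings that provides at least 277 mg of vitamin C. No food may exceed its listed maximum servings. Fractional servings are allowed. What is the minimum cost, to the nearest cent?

$1.39

Cost per mg of vitamin C: orange $0.0043, broccoli $0.0065, bell pepper $0.0078.
Take 2 servings of orange: +186.0 mg vitamin C for $0.80 (total $0.80, still need 91.0 mg).
Take 0.7398 servings of broccoli: +91.0 mg vitamin C for $0.59 (total $1.39, still need 0.0 mg).
Greedy by cheapest-per-mg is optimal for a single linear constraint, so the minimum cost is $1.39.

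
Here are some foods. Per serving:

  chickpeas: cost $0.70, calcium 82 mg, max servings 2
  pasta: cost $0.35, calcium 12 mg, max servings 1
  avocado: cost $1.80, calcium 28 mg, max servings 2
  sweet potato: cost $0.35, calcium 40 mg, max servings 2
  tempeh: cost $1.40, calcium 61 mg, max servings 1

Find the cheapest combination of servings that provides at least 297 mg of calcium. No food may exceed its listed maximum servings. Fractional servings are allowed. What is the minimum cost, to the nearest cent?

$3.32

Cost per mg of calcium: chickpeas $0.0085, sweet potato $0.0088, tempeh $0.0230, pasta $0.0292, avocado $0.0643.
Take 2 servings of chickpeas: +164.0 mg calcium for $1.40 (total $1.40, still need 133.0 mg).
Take 2 servings of sweet potato: +80.0 mg calcium for $0.70 (total $2.10, still need 53.0 mg).
Take 0.8689 servings of tempeh: +53.0 mg calcium for $1.22 (total $3.32, still need 0.0 mg).
Greedy by cheapest-per-mg is optimal for a single linear constraint, so the minimum cost is $3.32.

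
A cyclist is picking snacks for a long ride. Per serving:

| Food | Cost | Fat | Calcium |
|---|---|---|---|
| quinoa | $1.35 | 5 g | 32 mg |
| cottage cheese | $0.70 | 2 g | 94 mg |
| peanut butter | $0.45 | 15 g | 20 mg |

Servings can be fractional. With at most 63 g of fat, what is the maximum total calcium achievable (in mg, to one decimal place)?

2961.0 mg

Calcium per g fat: cottage cheese 47, quinoa 6.4, peanut butter 1.333.
With no serving limits, spend the whole fat allowance on cottage cheese: 63 g / 2 g × 94 mg = 2961.0 mg.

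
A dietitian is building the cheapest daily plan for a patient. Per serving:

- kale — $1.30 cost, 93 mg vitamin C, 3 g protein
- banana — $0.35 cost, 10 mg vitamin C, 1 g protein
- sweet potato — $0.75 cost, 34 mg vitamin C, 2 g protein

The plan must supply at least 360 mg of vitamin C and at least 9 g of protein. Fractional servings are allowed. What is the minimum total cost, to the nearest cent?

$5.03

Check every corner: each single food scaled to meet both minima, and each pair solved so both constraints bind.
kale only: max(360/93, 9/3) = 3.871 servings → $5.03.
banana only: max(360/10, 9/1) = 36 servings → $12.60.
sweet potato only: max(360/34, 9/2) = 10.59 servings → $7.94.
kale + banana: intersection lies outside the first quadrant.
kale + sweet potato: intersection lies outside the first quadrant.
banana + sweet potato with both targets exact would need a negative amount; discard.
The minimum over all feasible corners is $5.03.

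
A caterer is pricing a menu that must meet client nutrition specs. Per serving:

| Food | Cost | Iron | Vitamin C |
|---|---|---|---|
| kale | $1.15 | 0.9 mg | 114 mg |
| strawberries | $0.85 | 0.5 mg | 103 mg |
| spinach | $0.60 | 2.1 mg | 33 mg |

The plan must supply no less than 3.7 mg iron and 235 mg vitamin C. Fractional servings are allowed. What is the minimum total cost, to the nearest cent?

The cheapest plan sits at a corner of the feasible region — with two constraints it uses at most two foods.
kale only: max(3.7/0.9, 235/114) = 4.111 servings → $4.73.
strawberries only: max(3.7/0.5, 235/103) = 7.4 servings → $6.29.
spinach only: max(3.7/2.1, 235/33) = 7.121 servings → $4.27.
kale + strawberries: intersection lies outside the first quadrant.
kale + spinach with both tight: 1.771 servings and 1.003 servings → $2.64.
strawberries + spinach with both tight: 1.859 servings and 1.319 servings → $2.37.
Cheapest feasible corner: $2.37.

$2.37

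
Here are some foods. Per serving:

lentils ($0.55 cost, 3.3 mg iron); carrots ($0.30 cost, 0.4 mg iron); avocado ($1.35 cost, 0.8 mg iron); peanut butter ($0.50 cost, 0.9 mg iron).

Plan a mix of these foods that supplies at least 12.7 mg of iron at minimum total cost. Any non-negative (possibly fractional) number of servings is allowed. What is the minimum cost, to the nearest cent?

Cost per mg of iron: lentils $0.1667, peanut butter $0.5556, carrots $0.7500, avocado $1.6875.
With no serving limits, use only lentils: 12.7 mg / 3.3 mg = 3.848 servings × $0.55 = $2.12.

$2.12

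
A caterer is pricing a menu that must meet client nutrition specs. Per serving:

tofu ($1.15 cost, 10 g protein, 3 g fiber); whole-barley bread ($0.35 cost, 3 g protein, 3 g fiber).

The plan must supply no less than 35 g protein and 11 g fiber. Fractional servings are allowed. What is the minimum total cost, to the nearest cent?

The cheapest plan sits at a corner of the feasible region — with two constraints it uses at most two foods.
tofu only: max(35/10, 11/3) = 3.667 servings → $4.22.
whole-barley bread only: max(35/3, 11/3) = 11.67 servings → $4.08.
tofu + whole-barley bread with both tight: 3.429 servings and 0.2381 servings → $4.03.
So the least-cost plan costs $4.03.

$4.03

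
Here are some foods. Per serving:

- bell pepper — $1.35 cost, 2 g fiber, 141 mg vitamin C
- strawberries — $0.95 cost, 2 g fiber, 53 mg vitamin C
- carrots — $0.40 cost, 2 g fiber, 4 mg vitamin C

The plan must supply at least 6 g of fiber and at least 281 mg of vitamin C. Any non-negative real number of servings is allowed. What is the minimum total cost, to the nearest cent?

$3.07

Two binding constraints pin down two serving amounts, so the optimal mix uses at most two foods. The candidates are each food alone (scaled to the tighter of fiber/vitamin C) and each pair with both constraints tight.
bell pepper only: max(6/2, 281/141) = 3 servings → $4.05.
strawberries only: max(6/2, 281/53) = 5.302 servings → $5.04.
carrots only: max(6/2, 281/4) = 70.25 servings → $28.10.
bell pepper + strawberries with both tight: 1.386 servings and 1.614 servings → $3.40.
bell pepper + carrots with both tight: 1.964 servings and 1.036 servings → $3.07.
strawberries + carrots: intersection lies outside the first quadrant.
So the least-cost plan costs $3.07.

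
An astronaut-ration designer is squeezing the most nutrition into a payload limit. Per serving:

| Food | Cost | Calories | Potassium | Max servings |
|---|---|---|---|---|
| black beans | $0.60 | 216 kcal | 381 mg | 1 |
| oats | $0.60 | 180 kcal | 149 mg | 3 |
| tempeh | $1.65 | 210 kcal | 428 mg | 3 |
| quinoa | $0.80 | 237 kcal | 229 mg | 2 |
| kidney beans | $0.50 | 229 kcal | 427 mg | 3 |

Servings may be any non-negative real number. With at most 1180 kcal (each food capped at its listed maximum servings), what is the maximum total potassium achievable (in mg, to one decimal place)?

Potassium per kcal: tempeh 2.038, kidney beans 1.865, black beans 1.764, quinoa 0.9662, oats 0.8278.
Take 3 servings of tempeh: uses 630 kcal, +1284.0 mg potassium (running total 1284.0 mg).
Take 2.402 servings of kidney beans: uses 550 kcal, +1025.5 mg potassium (running total 2309.5 mg).
Greedy by best ratio exhausts the calories allowance optimally: 2309.5 mg.

2309.5 mg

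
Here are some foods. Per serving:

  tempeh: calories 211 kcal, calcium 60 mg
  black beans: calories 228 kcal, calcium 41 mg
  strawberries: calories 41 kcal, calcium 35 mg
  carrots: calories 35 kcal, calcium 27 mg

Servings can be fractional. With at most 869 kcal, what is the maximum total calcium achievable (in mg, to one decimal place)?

741.8 mg

Calcium per kcal: strawberries 0.8537, carrots 0.7714, tempeh 0.2844, black beans 0.1798.
With no serving limits, spend the whole calories allowance on strawberries: 869 kcal / 41 kcal × 35 mg = 741.8 mg.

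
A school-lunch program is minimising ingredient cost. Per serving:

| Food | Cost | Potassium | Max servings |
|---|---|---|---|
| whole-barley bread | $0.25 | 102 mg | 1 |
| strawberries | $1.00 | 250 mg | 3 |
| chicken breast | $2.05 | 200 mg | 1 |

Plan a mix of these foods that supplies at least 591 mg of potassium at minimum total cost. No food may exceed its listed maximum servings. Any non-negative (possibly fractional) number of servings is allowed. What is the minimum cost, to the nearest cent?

Cost per mg of potassium: whole-barley bread $0.0025, strawberries $0.0040, chicken breast $0.0103.
Take 1 serving of whole-barley bread: +102.0 mg potassium for $0.25 (total $0.25, still need 489.0 mg).
Take 1.956 servings of strawberries: +489.0 mg potassium for $1.96 (total $2.21, still need 0.0 mg).
Greedy by cheapest-per-mg is optimal for a single linear constraint, so the minimum cost is $2.21.

$2.21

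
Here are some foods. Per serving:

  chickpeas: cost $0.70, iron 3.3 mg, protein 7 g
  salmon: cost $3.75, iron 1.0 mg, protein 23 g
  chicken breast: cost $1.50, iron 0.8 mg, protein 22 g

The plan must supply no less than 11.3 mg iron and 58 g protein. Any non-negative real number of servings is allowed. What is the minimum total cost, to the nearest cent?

chickpeas only: max(11.3/3.3, 58/7) = 8.286 servings → $5.80.
salmon only: max(11.3/1.0, 58/23) = 11.3 servings → $42.38.
chicken breast only: max(11.3/0.8, 58/22) = 14.12 servings → $21.19.
chickpeas + salmon with both tight: 2.93 servings and 1.63 servings → $8.16.
chickpeas + chicken breast with both tight: 3.018 servings and 1.676 servings → $4.63.
salmon + chicken breast with both targets exact would need a negative amount; discard.
Cheapest feasible corner: $4.63.

$4.63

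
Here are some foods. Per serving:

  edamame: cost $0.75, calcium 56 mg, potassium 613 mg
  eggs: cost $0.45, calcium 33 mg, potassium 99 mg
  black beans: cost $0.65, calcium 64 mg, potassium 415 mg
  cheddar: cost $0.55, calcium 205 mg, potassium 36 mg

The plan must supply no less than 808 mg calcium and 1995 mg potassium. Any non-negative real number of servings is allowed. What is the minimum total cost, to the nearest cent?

$4.01

Minimising a linear cost over {calcium ≥ 808, potassium ≥ 1995, servings ≥ 0} — the optimum is at a vertex, using one or two foods.
edamame only: max(808/56, 1995/613) = 14.43 servings → $10.82.
eggs only: max(808/33, 1995/99) = 24.48 servings → $11.02.
black beans only: max(808/64, 1995/415) = 12.62 servings → $8.21.
cheddar only: max(808/205, 1995/36) = 55.42 servings → $30.48.
edamame + eggs with both targets exact would need a negative amount; discard.
edamame + black beans: the both-tight solution has a negative serving — not a feasible corner.
edamame + cheddar with both tight: 3.072 servings and 3.102 servings → $4.01.
eggs + black beans: intersection lies outside the first quadrant.
eggs + cheddar with both tight: 19.88 servings and 0.7409 servings → $9.35.
black beans + cheddar with both tight: 4.59 servings and 2.509 servings → $4.36.
Cheapest feasible corner: $4.01.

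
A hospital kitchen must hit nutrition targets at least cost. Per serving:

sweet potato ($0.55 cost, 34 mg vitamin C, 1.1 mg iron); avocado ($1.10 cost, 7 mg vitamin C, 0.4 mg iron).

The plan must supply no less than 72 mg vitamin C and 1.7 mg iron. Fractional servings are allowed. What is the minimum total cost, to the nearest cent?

The cheapest plan sits at a corner of the feasible region — with two constraints it uses at most two foods.
sweet potato only: max(72/34, 1.7/1.1) = 2.118 servings → $1.16.
avocado only: max(72/7, 1.7/0.4) = 10.29 servings → $11.31.
sweet potato + avocado: the both-tight solution has a negative serving — not a feasible corner.
Cheapest feasible corner: $1.16.

$1.16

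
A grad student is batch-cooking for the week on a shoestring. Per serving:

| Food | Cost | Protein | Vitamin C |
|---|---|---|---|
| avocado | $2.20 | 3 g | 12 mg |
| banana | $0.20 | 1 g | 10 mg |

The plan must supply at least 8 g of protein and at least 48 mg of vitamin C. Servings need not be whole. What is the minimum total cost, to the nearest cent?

$1.60

An LP optimum is at a vertex; with two nutrient constraints at most two foods are used. Check each candidate.
avocado only: max(8/3, 48/12) = 4 servings → $8.80.
banana only: max(8/1, 48/10) = 8 servings → $1.60.
avocado + banana with both tight: 1.778 servings and 2.667 servings → $4.44.
Cheapest feasible corner: $1.60.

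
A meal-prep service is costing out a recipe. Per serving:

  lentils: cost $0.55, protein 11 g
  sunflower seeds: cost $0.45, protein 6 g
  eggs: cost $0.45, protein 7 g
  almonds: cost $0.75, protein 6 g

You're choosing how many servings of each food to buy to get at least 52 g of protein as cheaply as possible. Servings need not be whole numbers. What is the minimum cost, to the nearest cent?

$2.60

Cost per g of protein: lentils $0.0500, eggs $0.0643, sunflower seeds $0.0750, almonds $0.1250.
With no serving limits, use only lentils: 52 g / 11 g = 4.727 servings × $0.55 = $2.60.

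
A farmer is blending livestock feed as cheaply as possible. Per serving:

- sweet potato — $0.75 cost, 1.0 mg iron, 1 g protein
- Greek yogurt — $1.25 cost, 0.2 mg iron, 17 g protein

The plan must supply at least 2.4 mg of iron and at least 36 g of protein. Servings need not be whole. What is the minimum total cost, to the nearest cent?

$4.00

For a min-cost LP with two ≥-constraints, a basic feasible solution has at most two positive variables.
sweet potato only: max(2.4/1.0, 36/1) = 36 servings → $27.00.
Greek yogurt only: max(2.4/0.2, 36/17) = 12 servings → $15.00.
sweet potato + Greek yogurt with both tight: 2 servings and 2 servings → $4.00.
So the least-cost plan costs $4.00.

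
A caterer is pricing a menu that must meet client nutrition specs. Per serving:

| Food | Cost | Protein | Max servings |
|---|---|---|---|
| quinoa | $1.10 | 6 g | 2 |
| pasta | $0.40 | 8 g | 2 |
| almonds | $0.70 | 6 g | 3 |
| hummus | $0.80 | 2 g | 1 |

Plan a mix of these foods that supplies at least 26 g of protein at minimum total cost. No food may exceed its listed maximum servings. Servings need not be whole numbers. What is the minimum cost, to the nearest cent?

Cost per g of protein: pasta $0.0500, almonds $0.1167, quinoa $0.1833, hummus $0.4000.
Take 2 servings of pasta: +16.0 g protein for $0.80 (total $0.80, still need 10.0 g).
Take 1.667 servings of almonds: +10.0 g protein for $1.17 (total $1.97, still need 0.0 g).
Greedy by cheapest-per-g is optimal for a single linear constraint, so the minimum cost is $1.97.

$1.97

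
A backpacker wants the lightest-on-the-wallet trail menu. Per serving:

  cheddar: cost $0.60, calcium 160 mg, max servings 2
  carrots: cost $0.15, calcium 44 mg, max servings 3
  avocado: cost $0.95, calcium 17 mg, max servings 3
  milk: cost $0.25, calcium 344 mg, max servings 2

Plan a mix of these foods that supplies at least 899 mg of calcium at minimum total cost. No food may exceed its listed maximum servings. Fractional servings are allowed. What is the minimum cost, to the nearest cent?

Cost per mg of calcium: milk $0.0007, carrots $0.0034, cheddar $0.0037, avocado $0.0559.
Take 2 servings of milk: +688.0 mg calcium for $0.50 (total $0.50, still need 211.0 mg).
Take 3 servings of carrots: +132.0 mg calcium for $0.45 (total $0.95, still need 79.0 mg).
Take 0.4938 servings of cheddar: +79.0 mg calcium for $0.30 (total $1.25, still need 0.0 mg).
Greedy by cheapest-per-mg is optimal for a single linear constraint, so the minimum cost is $1.25.

$1.25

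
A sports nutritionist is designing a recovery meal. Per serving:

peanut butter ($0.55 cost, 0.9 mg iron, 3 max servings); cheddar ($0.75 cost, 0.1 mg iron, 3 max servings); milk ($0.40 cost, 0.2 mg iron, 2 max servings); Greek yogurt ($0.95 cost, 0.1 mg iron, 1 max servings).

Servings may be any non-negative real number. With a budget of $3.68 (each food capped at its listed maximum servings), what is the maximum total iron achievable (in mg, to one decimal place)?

3.3 mg

Iron per dollar: peanut butter 1.636, milk 0.5, cheddar 0.1333, Greek yogurt 0.1053.
Take 3 servings of peanut butter: spends $1.65, +2.7 mg iron (running total 2.7 mg).
Take 2 servings of milk: spends $0.80, +0.4 mg iron (running total 3.1 mg).
Take 1.64 servings of cheddar: spends $1.23, +0.2 mg iron (running total 3.3 mg).
Filling greedily by iron-per-dollar is optimal for one linear limit, giving 3.3 mg.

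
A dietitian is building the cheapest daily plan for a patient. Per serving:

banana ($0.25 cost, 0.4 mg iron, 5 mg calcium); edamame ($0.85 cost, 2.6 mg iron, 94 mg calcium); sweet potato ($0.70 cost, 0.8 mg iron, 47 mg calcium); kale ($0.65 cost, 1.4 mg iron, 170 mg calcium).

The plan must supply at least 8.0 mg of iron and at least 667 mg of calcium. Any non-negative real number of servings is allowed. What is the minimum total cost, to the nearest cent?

$3.22

With two linear requirements the optimum uses one or two foods; enumerate the corners.
banana only: max(8.0/0.4, 667/5) = 133.4 servings → $33.35.
edamame only: max(8.0/2.6, 667/94) = 7.096 servings → $6.03.
sweet potato only: max(8.0/0.8, 667/47) = 14.19 servings → $9.93.
kale only: max(8.0/1.4, 667/170) = 5.714 servings → $3.71.
banana + edamame: intersection lies outside the first quadrant.
banana + sweet potato: intersection lies outside the first quadrant.
banana + kale with both tight: 6.987 servings and 3.718 servings → $4.16.
edamame + sweet potato: the both-tight solution has a negative serving — not a feasible corner.
edamame + kale with both tight: 1.373 servings and 3.164 servings → $3.22.
sweet potato + kale with both tight: 6.071 servings and 2.245 servings → $5.71.
So the least-cost plan costs $3.22.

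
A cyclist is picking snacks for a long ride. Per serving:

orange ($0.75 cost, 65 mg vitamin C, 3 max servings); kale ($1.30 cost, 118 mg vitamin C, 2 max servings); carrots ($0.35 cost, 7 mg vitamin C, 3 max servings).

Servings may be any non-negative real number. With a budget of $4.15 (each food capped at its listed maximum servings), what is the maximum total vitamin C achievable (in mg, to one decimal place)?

Vitamin C per dollar: kale 90.77, orange 86.67, carrots 20.
Take 2 servings of kale: spends $2.60, +236.0 mg vitamin C (running total 236.0 mg).
Take 2.067 servings of orange: spends $1.55, +134.3 mg vitamin C (running total 370.3 mg).
Filling greedily by vitamin C-per-dollar is optimal for one linear limit, giving 370.3 mg.

370.3 mg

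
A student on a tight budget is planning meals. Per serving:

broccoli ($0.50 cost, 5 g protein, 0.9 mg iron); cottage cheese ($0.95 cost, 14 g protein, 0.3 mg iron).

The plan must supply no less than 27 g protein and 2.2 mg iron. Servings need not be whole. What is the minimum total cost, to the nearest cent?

Minimising a linear cost over {protein ≥ 27, iron ≥ 2.2, servings ≥ 0} — the optimum is at a vertex, using one or two foods.
broccoli only: max(27/5, 2.2/0.9) = 5.4 servings → $2.70.
cottage cheese only: max(27/14, 2.2/0.3) = 7.333 servings → $6.97.
broccoli + cottage cheese with both tight: 2.045 servings and 1.198 servings → $2.16.
The minimum over all feasible corners is $2.16.

$2.16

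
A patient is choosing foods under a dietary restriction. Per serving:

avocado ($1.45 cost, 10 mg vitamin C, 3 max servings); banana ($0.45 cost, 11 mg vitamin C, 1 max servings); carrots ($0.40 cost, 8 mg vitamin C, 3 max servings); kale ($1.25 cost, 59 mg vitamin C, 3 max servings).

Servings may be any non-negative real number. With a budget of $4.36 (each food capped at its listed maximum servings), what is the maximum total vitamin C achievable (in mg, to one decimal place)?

Vitamin C per dollar: kale 47.2, banana 24.44, carrots 20, avocado 6.897.
Take 3 servings of kale: spends $3.75, +177.0 mg vitamin C (running total 177.0 mg).
Take 1 serving of banana: spends $0.45, +11.0 mg vitamin C (running total 188.0 mg).
Take 0.4 servings of carrots: spends $0.16, +3.2 mg vitamin C (running total 191.2 mg).
Greedy by best ratio exhausts the cost allowance optimally: 191.2 mg.

191.2 mg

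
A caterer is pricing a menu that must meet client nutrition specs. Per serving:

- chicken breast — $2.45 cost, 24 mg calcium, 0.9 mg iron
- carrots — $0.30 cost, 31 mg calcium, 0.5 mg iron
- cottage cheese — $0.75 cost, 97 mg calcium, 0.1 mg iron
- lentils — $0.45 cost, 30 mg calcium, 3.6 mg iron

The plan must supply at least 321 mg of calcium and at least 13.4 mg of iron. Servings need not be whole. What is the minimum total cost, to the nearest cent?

$3.28

chicken breast only: max(321/24, 13.4/0.9) = 14.89 servings → $36.48.
carrots only: max(321/31, 13.4/0.5) = 26.8 servings → $8.04.
cottage cheese only: max(321/97, 13.4/0.1) = 134 servings → $100.50.
lentils only: max(321/30, 13.4/3.6) = 10.7 servings → $4.82.
chicken breast + carrots: the both-tight solution has a negative serving — not a feasible corner.
chicken breast + cottage cheese with both targets exact would need a negative amount; discard.
chicken breast + lentils with both tight: 12.69 servings and 0.5505 servings → $31.33.
carrots + cottage cheese: the both-tight solution has a negative serving — not a feasible corner.
carrots + lentils with both tight: 7.801 servings and 2.639 servings → $3.53.
cottage cheese + lentils with both tight: 2.177 servings and 3.662 servings → $3.28.
Cheapest feasible corner: $3.28.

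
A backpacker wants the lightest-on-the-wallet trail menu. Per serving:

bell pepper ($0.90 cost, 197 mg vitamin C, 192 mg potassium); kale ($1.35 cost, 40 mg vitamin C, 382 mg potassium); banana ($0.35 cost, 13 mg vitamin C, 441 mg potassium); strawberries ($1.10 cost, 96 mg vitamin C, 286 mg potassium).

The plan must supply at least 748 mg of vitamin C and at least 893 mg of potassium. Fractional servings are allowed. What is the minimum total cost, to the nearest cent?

$3.53

Check every corner: each single food scaled to meet both minima, and each pair solved so both constraints bind.
bell pepper only: max(748/197, 893/192) = 4.651 servings → $4.19.
kale only: max(748/40, 893/382) = 18.7 servings → $25.25.
banana only: max(748/13, 893/441) = 57.54 servings → $20.14.
strawberries only: max(748/96, 893/286) = 7.792 servings → $8.57.
bell pepper + kale with both tight: 3.7 servings and 0.4781 servings → $3.98.
bell pepper + banana with both tight: 3.772 servings and 0.3828 servings → $3.53.
bell pepper + strawberries with both tight: 3.382 servings and 0.8521 servings → $3.98.
kale + banana with both targets exact would need a negative amount; discard.
kale + strawberries: the both-tight solution has a negative serving — not a feasible corner.
banana + strawberries: intersection lies outside the first quadrant.
Cheapest feasible corner: $3.53.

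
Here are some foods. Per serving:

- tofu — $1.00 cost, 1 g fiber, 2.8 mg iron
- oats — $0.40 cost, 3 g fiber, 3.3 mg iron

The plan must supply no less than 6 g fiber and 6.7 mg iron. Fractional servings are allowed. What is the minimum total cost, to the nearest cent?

$0.81

An LP optimum is at a vertex; with two nutrient constraints at most two foods are used. Check each candidate.
tofu only: max(6/1, 6.7/2.8) = 6 servings → $6.00.
oats only: max(6/3, 6.7/3.3) = 2.03 servings → $0.81.
tofu + oats with both tight: 0.05882 servings and 1.98 servings → $0.85.
So the least-cost plan costs $0.81.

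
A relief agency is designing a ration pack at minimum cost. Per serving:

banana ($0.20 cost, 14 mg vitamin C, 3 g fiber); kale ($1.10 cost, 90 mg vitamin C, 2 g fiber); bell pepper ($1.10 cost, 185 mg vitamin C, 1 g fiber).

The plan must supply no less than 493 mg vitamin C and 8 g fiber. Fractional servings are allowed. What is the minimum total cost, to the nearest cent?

An LP optimum is at a vertex; with two nutrient constraints at most two foods are used. Check each candidate.
banana only: max(493/14, 8/3) = 35.21 servings → $7.04.
kale only: max(493/90, 8/2) = 5.478 servings → $6.03.
bell pepper only: max(493/185, 8/1) = 8 servings → $8.80.
banana + kale: the both-tight solution has a negative serving — not a feasible corner.
banana + bell pepper with both tight: 1.824 servings and 2.527 servings → $3.14.
kale + bell pepper with both tight: 3.525 servings and 0.95 servings → $4.92.
The minimum over all feasible corners is $3.14.

$3.14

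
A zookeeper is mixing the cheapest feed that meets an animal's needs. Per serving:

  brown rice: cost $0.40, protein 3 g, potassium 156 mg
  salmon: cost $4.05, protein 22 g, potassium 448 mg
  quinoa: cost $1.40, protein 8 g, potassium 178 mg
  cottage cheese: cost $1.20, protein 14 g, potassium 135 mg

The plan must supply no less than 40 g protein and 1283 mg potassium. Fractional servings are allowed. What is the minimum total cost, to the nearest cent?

brown rice only: max(40/3, 1283/156) = 13.33 servings → $5.33.
salmon only: max(40/22, 1283/448) = 2.864 servings → $11.60.
quinoa only: max(40/8, 1283/178) = 7.208 servings → $10.09.
cottage cheese only: max(40/14, 1283/135) = 9.504 servings → $11.40.
brown rice + salmon with both tight: 4.936 servings and 1.145 servings → $6.61.
brown rice + quinoa with both tight: 4.403 servings and 3.349 servings → $6.45.
brown rice + cottage cheese with both tight: 7.061 servings and 1.344 servings → $4.44.
salmon + quinoa: the both-tight solution has a negative serving — not a feasible corner.
salmon + cottage cheese: intersection lies outside the first quadrant.
quinoa + cottage cheese: intersection lies outside the first quadrant.
The minimum over all feasible corners is $4.44.

$4.44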